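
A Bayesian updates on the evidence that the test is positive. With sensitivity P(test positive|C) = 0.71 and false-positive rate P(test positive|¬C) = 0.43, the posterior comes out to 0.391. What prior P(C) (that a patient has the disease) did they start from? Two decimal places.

P(C) = 0.28

Bayes' rule in odds form gives O(C|E) = O(C)·[P(E|C)/P(E|¬C)], hence O(C) = O(C|E)/LR.
Posterior odds = 0.391/(1−0.391) = 0.6420. LR = 0.71/0.43 = 1.6512.
Prior odds = 0.6420/1.6512 = 0.3888, so P(C) = 0.3888/(1+0.3888) ≈ 0.28.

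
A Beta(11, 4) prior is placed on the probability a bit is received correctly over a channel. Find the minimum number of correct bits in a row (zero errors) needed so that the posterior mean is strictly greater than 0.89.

After k correct bits and 0 errors the posterior is Beta(11+k, 4), with mean (11+k)/(11+4+k).
Set (11+k)/(15+k) > 0.89 and solve: k > (0.89·15 − 11)/(1 − 0.89) = 21.364.
The smallest integer exceeding 21.364 is 22.

k = 22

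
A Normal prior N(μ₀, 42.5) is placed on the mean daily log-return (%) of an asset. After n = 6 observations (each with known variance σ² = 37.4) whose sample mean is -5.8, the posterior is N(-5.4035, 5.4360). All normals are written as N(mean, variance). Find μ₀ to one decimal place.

μ₀ = -2.7

The posterior mean is a precision-weighted average: μ_n = (τ₀μ₀ + τ_data·x̄)/(τ₀+τ_data), with τ₀=1/σ₀² and τ_data=n/σ².
Here τ₀ = 1/42.5 = 0.023529 and τ_data = 6/37.4 = 0.160428, so τ_n = 0.183957.
Rearranging for μ₀: μ₀ = (μ_n·τ_n − τ_data·x̄)/τ₀ = (-5.4035·0.183957 − 0.160428·-5.8) / 0.023529 = -0.063529/0.023529 ≈ -2.7.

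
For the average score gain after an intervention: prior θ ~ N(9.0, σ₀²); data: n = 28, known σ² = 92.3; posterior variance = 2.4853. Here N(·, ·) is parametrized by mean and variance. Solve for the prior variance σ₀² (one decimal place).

Posterior precision equals prior precision plus data precision: 1/σ_n² = 1/σ₀² + n/σ².
So 1/σ₀² = 1/2.4853 − 28/92.3 = 0.402366 − 0.303359 = 0.099007.
Hence σ₀² = 1/0.099007 ≈ 10.1.

σ₀² = 10.1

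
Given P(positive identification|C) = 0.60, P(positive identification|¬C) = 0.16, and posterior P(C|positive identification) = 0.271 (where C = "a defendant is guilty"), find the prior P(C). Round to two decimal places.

P(C) = 0.09

In odds form, posterior odds = prior odds × likelihood ratio, so prior odds = posterior odds ÷ LR.
Posterior odds = 0.271/(1−0.271) = 0.3717. LR = 0.60/0.16 = 3.7500.
Prior odds = 0.3717/3.7500 = 0.0991, so P(C) = 0.0991/(1+0.0991) ≈ 0.09.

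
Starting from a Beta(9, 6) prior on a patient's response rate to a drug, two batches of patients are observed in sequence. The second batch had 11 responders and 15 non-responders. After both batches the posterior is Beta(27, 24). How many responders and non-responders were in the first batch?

7 responders and 3 non-responders

Because Beta–binomial updating is additive in the counts, the combined data contributed (α_post−α_prior, β_post−β_prior) successes and failures.
Total across both batches: 27−9=18 responders, 24−6=18 non-responders.
Subtract the second batch: 18−11=7 responders and 18−15=3 non-responders.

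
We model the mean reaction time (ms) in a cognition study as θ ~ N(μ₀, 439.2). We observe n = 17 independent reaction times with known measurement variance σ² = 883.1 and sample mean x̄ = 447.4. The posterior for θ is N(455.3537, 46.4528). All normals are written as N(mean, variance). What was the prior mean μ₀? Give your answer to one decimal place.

μ₀ = 522.6

The posterior mean is a precision-weighted average: μ_n = (τ₀μ₀ + τ_data·x̄)/(τ₀+τ_data), with τ₀=1/σ₀² and τ_data=n/σ².
Here τ₀ = 1/439.2 = 0.002277 and τ_data = 17/883.1 = 0.019250, so τ_n = 0.021527.
Rearranging for μ₀: μ₀ = (μ_n·τ_n − τ_data·x̄)/τ₀ = (455.3537·0.021527 − 0.019250·447.4) / 0.002277 = 1.189949/0.002277 ≈ 522.6.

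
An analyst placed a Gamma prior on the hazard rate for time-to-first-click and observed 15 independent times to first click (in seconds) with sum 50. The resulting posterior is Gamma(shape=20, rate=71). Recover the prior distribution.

Gamma(shape=5, rate=21)

Gamma–exponential conjugacy: posterior shape = α + n, posterior rate = β + Σtᵢ.
So α = 20 − 15 = 5 and β = 71 − 50 = 21.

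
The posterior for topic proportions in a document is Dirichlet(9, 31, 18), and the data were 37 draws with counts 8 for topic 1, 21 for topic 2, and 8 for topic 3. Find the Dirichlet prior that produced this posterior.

Dirichlet(1, 10, 10)

For a Dirichlet(α) prior with multinomial counts c, the posterior is Dirichlet(α + c) componentwise.
Subtract each count from the matching posterior parameter: 9−8=1, 31−21=10, 18−8=10.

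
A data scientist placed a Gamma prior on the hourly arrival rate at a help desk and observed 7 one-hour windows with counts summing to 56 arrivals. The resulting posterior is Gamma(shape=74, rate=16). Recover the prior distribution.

A Gamma(α, β) prior (rate parametrization) on a Poisson rate with n observations summing to S gives posterior Gamma(α+S, β+n).
So α = 74 − 56 = 18 and β = 16 − 7 = 9.

Gamma(shape=18, rate=9)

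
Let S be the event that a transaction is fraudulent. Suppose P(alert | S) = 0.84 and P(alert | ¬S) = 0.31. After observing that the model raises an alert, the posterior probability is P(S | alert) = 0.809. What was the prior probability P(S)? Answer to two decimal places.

In odds form, posterior odds = prior odds × likelihood ratio, so prior odds = posterior odds ÷ LR.
Posterior odds = 0.809/(1−0.809) = 4.2356. LR = 0.84/0.31 = 2.7097.
Prior odds = 4.2356/2.7097 = 1.5631, so P(S) = 1.5631/(1+1.5631) ≈ 0.61.

P(S) = 0.61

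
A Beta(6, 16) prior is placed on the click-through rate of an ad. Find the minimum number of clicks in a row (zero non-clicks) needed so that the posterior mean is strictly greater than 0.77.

k = 48

After k clicks and 0 non-clicks the posterior is Beta(6+k, 16), with mean (6+k)/(6+16+k).
Set (6+k)/(22+k) > 0.77 and solve: k > (0.77·22 − 6)/(1 − 0.77) = 47.565.
The smallest integer exceeding 47.565 is 48, and checking k=48: (54)/(70) = 0.7714 > 0.77.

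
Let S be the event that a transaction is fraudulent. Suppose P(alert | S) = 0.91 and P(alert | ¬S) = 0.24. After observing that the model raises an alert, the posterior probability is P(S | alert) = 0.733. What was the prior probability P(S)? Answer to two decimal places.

P(S) = 0.42

Bayes' rule in odds form gives O(S|E) = O(S)·[P(E|S)/P(E|¬S)], hence O(S) = O(S|E)/LR.
Posterior odds = 0.733/(1−0.733) = 2.7453. LR = 0.91/0.24 = 3.7917.
Prior odds = 2.7453/3.7917 = 0.7240, so P(S) = 0.7240/(1+0.7240) ≈ 0.42.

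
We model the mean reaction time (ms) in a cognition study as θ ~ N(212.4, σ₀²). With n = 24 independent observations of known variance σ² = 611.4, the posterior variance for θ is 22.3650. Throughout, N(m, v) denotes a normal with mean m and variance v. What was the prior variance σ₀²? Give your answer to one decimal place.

σ₀² = 183.2

Posterior precision equals prior precision plus data precision: 1/σ_n² = 1/σ₀² + n/σ².
So 1/σ₀² = 1/22.3650 − 24/611.4 = 0.044713 − 0.039254 = 0.005459.
Hence σ₀² = 1/0.005459 ≈ 183.2.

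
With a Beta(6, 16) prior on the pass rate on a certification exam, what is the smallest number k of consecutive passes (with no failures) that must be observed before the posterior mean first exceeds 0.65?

After k passes and 0 failures the posterior is Beta(6+k, 16), with mean (6+k)/(6+16+k).
Set (6+k)/(22+k) > 0.65 and solve: k > (0.65·22 − 6)/(1 − 0.65) = 23.714.
The smallest integer exceeding 23.714 is 24.

k = 24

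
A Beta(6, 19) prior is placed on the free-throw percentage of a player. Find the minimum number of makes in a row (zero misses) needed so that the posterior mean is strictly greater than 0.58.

After k makes and 0 misses the posterior is Beta(6+k, 19), with mean (6+k)/(6+19+k).
Set (6+k)/(25+k) > 0.58 and solve: k > (0.58·25 − 6)/(1 − 0.58) = 20.238.
The smallest integer exceeding 20.238 is 21, and checking k=21: (27)/(46) = 0.5870 > 0.58.

k = 21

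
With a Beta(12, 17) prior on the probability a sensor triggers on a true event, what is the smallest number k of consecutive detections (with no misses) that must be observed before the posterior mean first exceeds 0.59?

After k detections and 0 misses the posterior is Beta(12+k, 17), with mean (12+k)/(12+17+k).
Set (12+k)/(29+k) > 0.59 and solve: k > (0.59·29 − 12)/(1 − 0.59) = 12.463.
The smallest integer exceeding 12.463 is 13, and checking k=13: (25)/(42) = 0.5952 > 0.59.

k = 13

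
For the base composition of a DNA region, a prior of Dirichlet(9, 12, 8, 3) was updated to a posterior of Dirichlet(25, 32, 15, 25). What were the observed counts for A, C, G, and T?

counts (16, 20, 7, 22)

For a Dirichlet(α) prior with multinomial counts c, the posterior is Dirichlet(α + c) componentwise.
Counts are posterior − prior componentwise: 25−9=16, 32−12=20, 15−8=7, 25−3=22.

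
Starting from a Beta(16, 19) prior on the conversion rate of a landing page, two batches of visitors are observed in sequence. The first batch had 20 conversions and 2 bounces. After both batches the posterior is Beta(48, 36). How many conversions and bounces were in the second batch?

Sequential conjugate updates are equivalent to a single update on the pooled data, so total successes = posterior α − prior α and total failures = posterior β − prior β.
Total across both batches: 48−16=32 conversions, 36−19=17 bounces.
Subtract the first batch: 32−20=12 conversions and 17−2=15 bounces.

12 conversions and 15 bounces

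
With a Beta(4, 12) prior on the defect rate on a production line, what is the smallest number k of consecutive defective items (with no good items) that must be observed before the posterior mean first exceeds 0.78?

k = 39

After k defective items and 0 good items the posterior is Beta(4+k, 12), with mean (4+k)/(4+12+k).
Set (4+k)/(16+k) > 0.78 and solve: k > (0.78·16 − 4)/(1 − 0.78) = 38.545.
The smallest integer exceeding 38.545 is 39, and checking k=39: (43)/(55) = 0.7818 > 0.78.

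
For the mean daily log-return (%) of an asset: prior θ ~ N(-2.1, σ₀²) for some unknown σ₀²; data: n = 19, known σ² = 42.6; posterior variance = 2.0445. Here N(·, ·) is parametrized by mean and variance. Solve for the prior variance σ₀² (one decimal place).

σ₀² = 23.2

For the Normal–Normal model with known σ², precisions add: τ_n = τ₀ + n/σ².
So 1/σ₀² = 1/2.0445 − 19/42.6 = 0.489117 − 0.446009 = 0.043108.
Hence σ₀² = 1/0.043108 ≈ 23.2.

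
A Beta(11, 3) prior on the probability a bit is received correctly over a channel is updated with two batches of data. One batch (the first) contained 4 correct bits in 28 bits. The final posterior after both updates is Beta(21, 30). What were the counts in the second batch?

Because Beta–binomial updating is additive in the counts, the combined data contributed (α_post−α_prior, β_post−β_prior) successes and failures.
Total across both batches: 21−11=10 correct bits, 30−3=27 errors.
Subtract the first batch: 10−4=6 correct bits and 27−24=3 errors.

6 correct bits and 3 errors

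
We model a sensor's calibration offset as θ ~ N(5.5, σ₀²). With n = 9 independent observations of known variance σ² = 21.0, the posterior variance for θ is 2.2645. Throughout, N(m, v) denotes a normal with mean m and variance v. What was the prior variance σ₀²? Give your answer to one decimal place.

σ₀² = 76.8

Posterior precision equals prior precision plus data precision: 1/σ_n² = 1/σ₀² + n/σ².
So 1/σ₀² = 1/2.2645 − 9/21.0 = 0.441599 − 0.428571 = 0.013028.
Hence σ₀² = 1/0.013028 ≈ 76.8.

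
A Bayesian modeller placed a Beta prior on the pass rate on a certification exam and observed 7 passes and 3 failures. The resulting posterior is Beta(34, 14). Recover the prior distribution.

Beta is conjugate to the binomial likelihood: posterior = Beta(α+s, β+f).
So α = 34 − 7 = 27 and β = 14 − 3 = 11.

Beta(27, 11)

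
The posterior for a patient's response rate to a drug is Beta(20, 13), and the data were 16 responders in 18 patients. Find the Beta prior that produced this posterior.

Beta is conjugate to the binomial likelihood: posterior = Beta(a+s, b+f).
So a = 20 − 16 = 4 and b = 13 − 2 = 11.

Beta(4, 11)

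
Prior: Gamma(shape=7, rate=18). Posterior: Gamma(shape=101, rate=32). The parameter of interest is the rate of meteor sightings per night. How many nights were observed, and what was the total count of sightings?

A Gamma(α, β) prior (rate parametrization) on a Poisson rate with n observations summing to S gives posterior Gamma(α+S, β+n).
Matching: Σxᵢ = 101 − 7 = 94 and n = 32 − 18 = 14.

n = 14 nights with total 94 sightings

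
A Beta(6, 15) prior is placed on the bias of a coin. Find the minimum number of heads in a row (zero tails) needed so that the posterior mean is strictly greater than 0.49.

After k heads and 0 tails the posterior is Beta(6+k, 15), with mean (6+k)/(6+15+k).
Set (6+k)/(21+k) > 0.49 and solve: k > (0.49·21 − 6)/(1 − 0.49) = 8.412.
The smallest integer exceeding 8.412 is 9, and checking k=9: (15)/(30) = 0.5000 > 0.49.

k = 9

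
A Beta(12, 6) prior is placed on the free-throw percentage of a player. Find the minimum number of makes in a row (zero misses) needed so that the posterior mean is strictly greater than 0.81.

After k makes and 0 misses the posterior is Beta(12+k, 6), with mean (12+k)/(12+6+k).
Set (12+k)/(18+k) > 0.81 and solve: k > (0.81·18 − 12)/(1 − 0.81) = 13.579.
The smallest integer exceeding 13.579 is 14, and checking k=14: (26)/(32) = 0.8125 > 0.81.

k = 14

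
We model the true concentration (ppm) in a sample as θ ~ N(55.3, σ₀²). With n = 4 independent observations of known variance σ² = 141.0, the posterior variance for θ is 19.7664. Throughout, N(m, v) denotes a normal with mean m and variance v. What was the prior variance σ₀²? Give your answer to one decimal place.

Posterior precision equals prior precision plus data precision: 1/σ_n² = 1/σ₀² + n/σ².
So 1/σ₀² = 1/19.7664 − 4/141.0 = 0.050591 − 0.028369 = 0.022222.
Hence σ₀² = 1/0.022222 ≈ 45.0.

σ₀² = 45.0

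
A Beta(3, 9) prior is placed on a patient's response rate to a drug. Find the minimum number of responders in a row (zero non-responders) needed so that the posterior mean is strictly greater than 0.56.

After k responders and 0 non-responders the posterior is Beta(3+k, 9), with mean (3+k)/(3+9+k).
Set (3+k)/(12+k) > 0.56 and solve: k > (0.56·12 − 3)/(1 − 0.56) = 8.455.
The smallest integer exceeding 8.455 is 9.

k = 9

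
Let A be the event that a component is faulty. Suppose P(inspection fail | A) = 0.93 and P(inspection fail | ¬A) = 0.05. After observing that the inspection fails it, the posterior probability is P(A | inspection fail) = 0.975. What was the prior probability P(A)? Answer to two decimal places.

In odds form, posterior odds = prior odds × likelihood ratio, so prior odds = posterior odds ÷ LR.
Posterior odds = 0.975/(1−0.975) = 39.0000. LR = 0.93/0.05 = 18.6000.
Prior odds = 39.0000/18.6000 = 2.0968, so P(A) = 2.0968/(1+2.0968) ≈ 0.68.

P(A) = 0.68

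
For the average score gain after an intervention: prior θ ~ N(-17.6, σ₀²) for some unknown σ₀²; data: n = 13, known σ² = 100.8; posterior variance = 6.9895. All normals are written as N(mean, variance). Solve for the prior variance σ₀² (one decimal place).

Posterior precision equals prior precision plus data precision: 1/σ_n² = 1/σ₀² + n/σ².
So 1/σ₀² = 1/6.9895 − 13/100.8 = 0.143072 − 0.128968 = 0.014104.
Hence σ₀² = 1/0.014104 ≈ 70.9.

σ₀² = 70.9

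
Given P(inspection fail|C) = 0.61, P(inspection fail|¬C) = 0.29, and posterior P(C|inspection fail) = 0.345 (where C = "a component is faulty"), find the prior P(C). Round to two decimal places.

In odds form, posterior odds = prior odds × likelihood ratio, so prior odds = posterior odds ÷ LR.
Posterior odds = 0.345/(1−0.345) = 0.5267. LR = 0.61/0.29 = 2.1034.
Prior odds = 0.5267/2.1034 = 0.2504, so P(C) = 0.2504/(1+0.2504) ≈ 0.20.

P(C) = 0.20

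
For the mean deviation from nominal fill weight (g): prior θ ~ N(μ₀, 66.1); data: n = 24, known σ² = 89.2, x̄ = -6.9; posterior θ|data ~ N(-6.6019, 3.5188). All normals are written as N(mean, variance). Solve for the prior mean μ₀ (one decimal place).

μ₀ = -1.3

With known observation variance, the Normal–Normal posterior has precision τ_n = τ₀ + n/σ² and mean μ_n = (τ₀μ₀ + (n/σ²)x̄)/τ_n.
Here τ₀ = 1/66.1 = 0.015129 and τ_data = 24/89.2 = 0.269058, so τ_n = 0.284187.
Rearranging for μ₀: μ₀ = (μ_n·τ_n − τ_data·x̄)/τ₀ = (-6.6019·0.284187 − 0.269058·-6.9) / 0.015129 = -0.019674/0.015129 ≈ -1.3.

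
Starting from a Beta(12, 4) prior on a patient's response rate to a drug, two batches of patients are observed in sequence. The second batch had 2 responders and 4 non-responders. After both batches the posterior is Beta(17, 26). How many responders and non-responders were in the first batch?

3 responders and 18 non-responders

Because Beta–binomial updating is additive in the counts, the combined data contributed (α_post−α_prior, β_post−β_prior) successes and failures.
Total across both batches: 17−12=5 responders, 26−4=22 non-responders.
Subtract the second batch: 5−2=3 responders and 22−4=18 non-responders.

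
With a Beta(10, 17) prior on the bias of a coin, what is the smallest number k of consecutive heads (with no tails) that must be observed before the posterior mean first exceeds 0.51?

After k heads and 0 tails the posterior is Beta(10+k, 17), with mean (10+k)/(10+17+k).
Set (10+k)/(27+k) > 0.51 and solve: k > (0.51·27 − 10)/(1 − 0.51) = 7.694.
The smallest integer exceeding 7.694 is 8.

k = 8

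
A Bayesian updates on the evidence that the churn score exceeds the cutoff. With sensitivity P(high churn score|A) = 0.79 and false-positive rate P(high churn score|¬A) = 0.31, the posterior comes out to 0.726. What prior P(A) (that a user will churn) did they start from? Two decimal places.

In odds form, posterior odds = prior odds × likelihood ratio, so prior odds = posterior odds ÷ LR.
Posterior odds = 0.726/(1−0.726) = 2.6496. LR = 0.79/0.31 = 2.5484.
Prior odds = 2.6496/2.5484 = 1.0397, so P(A) = 1.0397/(1+1.0397) ≈ 0.51.

P(A) = 0.51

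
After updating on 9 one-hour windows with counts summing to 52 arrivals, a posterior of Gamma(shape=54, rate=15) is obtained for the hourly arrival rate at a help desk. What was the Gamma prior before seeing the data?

Gamma(shape=2, rate=6)

A Gamma(α, β) prior (rate parametrization) on a Poisson rate with n observations summing to S gives posterior Gamma(α+S, β+n).
So α = 54 − 52 = 2 and β = 15 − 9 = 6.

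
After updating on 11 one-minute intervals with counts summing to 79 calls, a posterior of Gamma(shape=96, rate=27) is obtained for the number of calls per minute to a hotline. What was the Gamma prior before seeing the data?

Gamma(shape=17, rate=16)

Gamma–Poisson conjugacy: posterior shape = α + Σxᵢ, posterior rate = β + n.
So α = 96 − 79 = 17 and β = 27 − 11 = 16.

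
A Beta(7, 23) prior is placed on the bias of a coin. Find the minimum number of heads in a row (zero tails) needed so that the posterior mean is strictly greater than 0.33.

k = 5

After k heads and 0 tails the posterior is Beta(7+k, 23), with mean (7+k)/(7+23+k).
Set (7+k)/(30+k) > 0.33 and solve: k > (0.33·30 − 7)/(1 − 0.33) = 4.328.
The smallest integer exceeding 4.328 is 5, and checking k=5: (12)/(35) = 0.3429 > 0.33.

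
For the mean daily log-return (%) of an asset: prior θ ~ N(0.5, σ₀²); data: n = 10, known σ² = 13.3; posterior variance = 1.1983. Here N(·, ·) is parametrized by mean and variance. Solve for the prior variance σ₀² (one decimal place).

σ₀² = 12.1

Posterior precision equals prior precision plus data precision: 1/σ_n² = 1/σ₀² + n/σ².
So 1/σ₀² = 1/1.1983 − 10/13.3 = 0.834516 − 0.751880 = 0.082636.
Hence σ₀² = 1/0.082636 ≈ 12.1.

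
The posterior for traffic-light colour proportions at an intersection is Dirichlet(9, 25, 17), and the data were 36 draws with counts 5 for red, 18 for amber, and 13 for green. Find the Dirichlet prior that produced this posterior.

Dirichlet(4, 7, 4)

For a Dirichlet(α) prior with multinomial counts c, the posterior is Dirichlet(α + c) componentwise.
Subtract each count from the matching posterior parameter: 9−5=4, 25−18=7, 17−13=4.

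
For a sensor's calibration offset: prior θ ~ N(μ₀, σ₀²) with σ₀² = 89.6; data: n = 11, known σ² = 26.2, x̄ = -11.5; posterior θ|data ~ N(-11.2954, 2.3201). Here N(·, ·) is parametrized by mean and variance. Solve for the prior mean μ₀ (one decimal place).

The posterior mean is a precision-weighted average: μ_n = (τ₀μ₀ + τ_data·x̄)/(τ₀+τ_data), with τ₀=1/σ₀² and τ_data=n/σ².
Here τ₀ = 1/89.6 = 0.011161 and τ_data = 11/26.2 = 0.419847, so τ_n = 0.431008.
Rearranging for μ₀: μ₀ = (μ_n·τ_n − τ_data·x̄)/τ₀ = (-11.2954·0.431008 − 0.419847·-11.5) / 0.011161 = -0.040167/0.011161 ≈ -3.6.

μ₀ = -3.6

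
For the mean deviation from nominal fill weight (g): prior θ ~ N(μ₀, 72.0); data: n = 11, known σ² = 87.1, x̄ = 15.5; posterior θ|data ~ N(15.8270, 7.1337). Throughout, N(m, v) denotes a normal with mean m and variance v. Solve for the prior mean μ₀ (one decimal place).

μ₀ = 18.8

The posterior mean is a precision-weighted average: μ_n = (τ₀μ₀ + τ_data·x̄)/(τ₀+τ_data), with τ₀=1/σ₀² and τ_data=n/σ².
Here τ₀ = 1/72.0 = 0.013889 and τ_data = 11/87.1 = 0.126292, so τ_n = 0.140181.
Rearranging for μ₀: μ₀ = (μ_n·τ_n − τ_data·x̄)/τ₀ = (15.8270·0.140181 − 0.126292·15.5) / 0.013889 = 0.261119/0.013889 ≈ 18.8.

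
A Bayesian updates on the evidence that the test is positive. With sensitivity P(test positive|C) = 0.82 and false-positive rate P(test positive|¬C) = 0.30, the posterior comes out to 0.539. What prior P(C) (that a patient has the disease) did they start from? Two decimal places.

P(C) = 0.30

Bayes' rule in odds form gives O(C|E) = O(C)·[P(E|C)/P(E|¬C)], hence O(C) = O(C|E)/LR.
Posterior odds = 0.539/(1−0.539) = 1.1692. LR = 0.82/0.30 = 2.7333.
Prior odds = 1.1692/2.7333 = 0.4278, so P(C) = 0.4278/(1+0.4278) ≈ 0.30.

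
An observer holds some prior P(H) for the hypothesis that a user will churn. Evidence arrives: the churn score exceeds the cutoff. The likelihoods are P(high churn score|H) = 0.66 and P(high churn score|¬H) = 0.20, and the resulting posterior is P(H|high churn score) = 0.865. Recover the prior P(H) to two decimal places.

Bayes' rule in odds form gives O(H|E) = O(H)·[P(E|H)/P(E|¬H)], hence O(H) = O(H|E)/LR.
Posterior odds = 0.865/(1−0.865) = 6.4074. LR = 0.66/0.20 = 3.3000.
Prior odds = 6.4074/3.3000 = 1.9416, so P(H) = 1.9416/(1+1.9416) ≈ 0.66.

P(H) = 0.66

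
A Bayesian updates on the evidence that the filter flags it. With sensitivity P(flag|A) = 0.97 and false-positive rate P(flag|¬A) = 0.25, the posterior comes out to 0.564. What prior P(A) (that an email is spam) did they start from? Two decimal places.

In odds form, posterior odds = prior odds × likelihood ratio, so prior odds = posterior odds ÷ LR.
Posterior odds = 0.564/(1−0.564) = 1.2936. LR = 0.97/0.25 = 3.8800.
Prior odds = 1.2936/3.8800 = 0.3334, so P(A) = 0.3334/(1+0.3334) ≈ 0.25.

P(A) = 0.25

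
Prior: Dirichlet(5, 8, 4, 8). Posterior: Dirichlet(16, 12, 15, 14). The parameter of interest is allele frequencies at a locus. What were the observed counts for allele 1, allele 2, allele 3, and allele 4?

For a Dirichlet(α) prior with multinomial counts c, the posterior is Dirichlet(α + c) componentwise.
Counts are posterior − prior componentwise: 16−5=11, 12−8=4, 15−4=11, 14−8=6.

counts (11, 4, 11, 6)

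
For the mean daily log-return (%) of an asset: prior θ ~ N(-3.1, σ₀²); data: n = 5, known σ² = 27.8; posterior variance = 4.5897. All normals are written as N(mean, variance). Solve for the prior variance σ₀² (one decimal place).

Posterior precision equals prior precision plus data precision: 1/σ_n² = 1/σ₀² + n/σ².
So 1/σ₀² = 1/4.5897 − 5/27.8 = 0.217879 − 0.179856 = 0.038023.
Hence σ₀² = 1/0.038023 ≈ 26.3.

σ₀² = 26.3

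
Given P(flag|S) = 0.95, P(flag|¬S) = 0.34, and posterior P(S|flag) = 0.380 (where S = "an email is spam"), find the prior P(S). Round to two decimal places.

In odds form, posterior odds = prior odds × likelihood ratio, so prior odds = posterior odds ÷ LR.
Posterior odds = 0.380/(1−0.380) = 0.6129. LR = 0.95/0.34 = 2.7941.
Prior odds = 0.6129/2.7941 = 0.2194, so P(S) = 0.2194/(1+0.2194) ≈ 0.18.

P(S) = 0.18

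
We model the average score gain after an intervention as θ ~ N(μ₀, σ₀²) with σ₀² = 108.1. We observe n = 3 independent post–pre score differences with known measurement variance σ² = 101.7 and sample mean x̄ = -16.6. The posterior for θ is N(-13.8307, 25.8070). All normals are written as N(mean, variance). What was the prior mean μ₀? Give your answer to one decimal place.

μ₀ = -5.0

With known observation variance, the Normal–Normal posterior has precision τ_n = τ₀ + n/σ² and mean μ_n = (τ₀μ₀ + (n/σ²)x̄)/τ_n.
Here τ₀ = 1/108.1 = 0.009251 and τ_data = 3/101.7 = 0.029499, so τ_n = 0.038750.
Rearranging for μ₀: μ₀ = (μ_n·τ_n − τ_data·x̄)/τ₀ = (-13.8307·0.038750 − 0.029499·-16.6) / 0.009251 = -0.046256/0.009251 ≈ -5.0.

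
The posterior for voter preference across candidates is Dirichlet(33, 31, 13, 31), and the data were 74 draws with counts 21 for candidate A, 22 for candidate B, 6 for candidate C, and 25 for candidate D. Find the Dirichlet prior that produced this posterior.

For a Dirichlet(α) prior with multinomial counts c, the posterior is Dirichlet(α + c) componentwise.
Subtract each count from the matching posterior parameter: 33−21=12, 31−22=9, 13−6=7, 31−25=6.

Dirichlet(12, 9, 7, 6)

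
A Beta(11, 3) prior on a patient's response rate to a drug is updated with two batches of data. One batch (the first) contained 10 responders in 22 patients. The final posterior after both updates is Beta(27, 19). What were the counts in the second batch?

6 responders and 4 non-responders

Because Beta–binomial updating is additive in the counts, the combined data contributed (α_post−α_prior, β_post−β_prior) successes and failures.
Total across both batches: 27−11=16 responders, 19−3=16 non-responders.
Subtract the first batch: 16−10=6 responders and 16−12=4 non-responders.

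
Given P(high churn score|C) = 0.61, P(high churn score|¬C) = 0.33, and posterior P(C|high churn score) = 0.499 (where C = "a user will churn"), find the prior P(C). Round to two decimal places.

P(C) = 0.35

Bayes' rule in odds form gives O(C|E) = O(C)·[P(E|C)/P(E|¬C)], hence O(C) = O(C|E)/LR.
Posterior odds = 0.499/(1−0.499) = 0.9960. LR = 0.61/0.33 = 1.8485.
Prior odds = 0.9960/1.8485 = 0.5388, so P(C) = 0.5388/(1+0.5388) ≈ 0.35.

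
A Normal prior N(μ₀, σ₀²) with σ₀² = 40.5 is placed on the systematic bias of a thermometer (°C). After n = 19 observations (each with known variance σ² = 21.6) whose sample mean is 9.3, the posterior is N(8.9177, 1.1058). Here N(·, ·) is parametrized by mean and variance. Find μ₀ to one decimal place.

μ₀ = -4.7

The posterior mean is a precision-weighted average: μ_n = (τ₀μ₀ + τ_data·x̄)/(τ₀+τ_data), with τ₀=1/σ₀² and τ_data=n/σ².
Here τ₀ = 1/40.5 = 0.024691 and τ_data = 19/21.6 = 0.879630, so τ_n = 0.904321.
Rearranging for μ₀: μ₀ = (μ_n·τ_n − τ_data·x̄)/τ₀ = (8.9177·0.904321 − 0.879630·9.3) / 0.024691 = -0.116096/0.024691 ≈ -4.7.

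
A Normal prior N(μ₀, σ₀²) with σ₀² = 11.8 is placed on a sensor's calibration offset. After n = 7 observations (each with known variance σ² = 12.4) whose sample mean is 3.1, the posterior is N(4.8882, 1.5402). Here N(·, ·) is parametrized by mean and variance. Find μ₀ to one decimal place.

μ₀ = 16.8

The posterior mean is a precision-weighted average: μ_n = (τ₀μ₀ + τ_data·x̄)/(τ₀+τ_data), with τ₀=1/σ₀² and τ_data=n/σ².
Here τ₀ = 1/11.8 = 0.084746 and τ_data = 7/12.4 = 0.564516, so τ_n = 0.649262.
Rearranging for μ₀: μ₀ = (μ_n·τ_n − τ_data·x̄)/τ₀ = (4.8882·0.649262 − 0.564516·3.1) / 0.084746 = 1.423723/0.084746 ≈ 16.8.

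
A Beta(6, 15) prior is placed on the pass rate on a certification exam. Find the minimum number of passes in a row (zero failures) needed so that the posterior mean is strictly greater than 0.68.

k = 26

After k passes and 0 failures the posterior is Beta(6+k, 15), with mean (6+k)/(6+15+k).
Set (6+k)/(21+k) > 0.68 and solve: k > (0.68·21 − 6)/(1 − 0.68) = 25.875.
The smallest integer exceeding 25.875 is 26.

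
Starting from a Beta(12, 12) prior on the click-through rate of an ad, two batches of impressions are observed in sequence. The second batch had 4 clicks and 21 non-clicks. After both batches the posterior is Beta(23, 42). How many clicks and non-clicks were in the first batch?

7 clicks and 9 non-clicks

Sequential conjugate updates are equivalent to a single update on the pooled data, so total successes = posterior α − prior α and total failures = posterior β − prior β.
Total across both batches: 23−12=11 clicks, 42−12=30 non-clicks.
Subtract the second batch: 11−4=7 clicks and 30−21=9 non-clicks.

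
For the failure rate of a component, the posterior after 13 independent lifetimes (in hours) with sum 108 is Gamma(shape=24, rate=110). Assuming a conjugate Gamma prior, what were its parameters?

Gamma(shape=11, rate=2)

Gamma–exponential conjugacy: posterior shape = α + n, posterior rate = β + Σtᵢ.
So α = 24 − 13 = 11 and β = 110 − 108 = 2.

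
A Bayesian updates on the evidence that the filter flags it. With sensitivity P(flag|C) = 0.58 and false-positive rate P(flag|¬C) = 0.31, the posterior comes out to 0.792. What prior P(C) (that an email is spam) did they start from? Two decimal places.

In odds form, posterior odds = prior odds × likelihood ratio, so prior odds = posterior odds ÷ LR.
Posterior odds = 0.792/(1−0.792) = 3.8077. LR = 0.58/0.31 = 1.8710.
Prior odds = 3.8077/1.8710 = 2.0351, so P(C) = 2.0351/(1+2.0351) ≈ 0.67.

P(C) = 0.67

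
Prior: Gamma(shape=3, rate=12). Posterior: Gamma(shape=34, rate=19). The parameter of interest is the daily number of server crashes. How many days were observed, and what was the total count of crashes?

A Gamma(α, β) prior (rate parametrization) on a Poisson rate with n observations summing to S gives posterior Gamma(α+S, β+n).
Matching: Σxᵢ = 34 − 3 = 31 and n = 19 − 12 = 7.

n = 7 days with total 31 crashes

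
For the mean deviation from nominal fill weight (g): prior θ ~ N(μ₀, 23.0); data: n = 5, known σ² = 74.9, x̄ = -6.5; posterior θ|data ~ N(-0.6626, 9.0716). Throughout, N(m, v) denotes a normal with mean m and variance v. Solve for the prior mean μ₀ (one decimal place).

The posterior mean is a precision-weighted average: μ_n = (τ₀μ₀ + τ_data·x̄)/(τ₀+τ_data), with τ₀=1/σ₀² and τ_data=n/σ².
Here τ₀ = 1/23.0 = 0.043478 and τ_data = 5/74.9 = 0.066756, so τ_n = 0.110234.
Rearranging for μ₀: μ₀ = (μ_n·τ_n − τ_data·x̄)/τ₀ = (-0.6626·0.110234 − 0.066756·-6.5) / 0.043478 = 0.360873/0.043478 ≈ 8.3.

μ₀ = 8.3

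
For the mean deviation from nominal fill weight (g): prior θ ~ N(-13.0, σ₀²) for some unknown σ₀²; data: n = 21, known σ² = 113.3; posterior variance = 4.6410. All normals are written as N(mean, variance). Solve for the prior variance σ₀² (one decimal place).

σ₀² = 33.2

Posterior precision equals prior precision plus data precision: 1/σ_n² = 1/σ₀² + n/σ².
So 1/σ₀² = 1/4.6410 − 21/113.3 = 0.215471 − 0.185349 = 0.030122.
Hence σ₀² = 1/0.030122 ≈ 33.2.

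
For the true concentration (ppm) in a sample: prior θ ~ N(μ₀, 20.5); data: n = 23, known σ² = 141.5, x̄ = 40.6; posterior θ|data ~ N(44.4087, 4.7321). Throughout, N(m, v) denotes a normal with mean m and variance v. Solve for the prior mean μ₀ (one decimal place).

μ₀ = 57.1

The posterior mean is a precision-weighted average: μ_n = (τ₀μ₀ + τ_data·x̄)/(τ₀+τ_data), with τ₀=1/σ₀² and τ_data=n/σ².
Here τ₀ = 1/20.5 = 0.048780 and τ_data = 23/141.5 = 0.162544, so τ_n = 0.211324.
Rearranging for μ₀: μ₀ = (μ_n·τ_n − τ_data·x̄)/τ₀ = (44.4087·0.211324 − 0.162544·40.6) / 0.048780 = 2.785338/0.048780 ≈ 57.1.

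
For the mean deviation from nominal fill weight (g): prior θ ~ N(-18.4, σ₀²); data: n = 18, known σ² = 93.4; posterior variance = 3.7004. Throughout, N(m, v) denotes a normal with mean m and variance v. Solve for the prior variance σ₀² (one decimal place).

For the Normal–Normal model with known σ², precisions add: τ_n = τ₀ + n/σ².
So 1/σ₀² = 1/3.7004 − 18/93.4 = 0.270241 − 0.192719 = 0.077522.
Hence σ₀² = 1/0.077522 ≈ 12.9.

σ₀² = 12.9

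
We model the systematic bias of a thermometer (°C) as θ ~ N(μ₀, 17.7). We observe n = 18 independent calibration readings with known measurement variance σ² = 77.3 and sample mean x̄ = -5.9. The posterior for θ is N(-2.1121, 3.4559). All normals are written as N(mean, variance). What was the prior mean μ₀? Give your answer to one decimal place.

With known observation variance, the Normal–Normal posterior has precision τ_n = τ₀ + n/σ² and mean μ_n = (τ₀μ₀ + (n/σ²)x̄)/τ_n.
Here τ₀ = 1/17.7 = 0.056497 and τ_data = 18/77.3 = 0.232859, so τ_n = 0.289356.
Rearranging for μ₀: μ₀ = (μ_n·τ_n − τ_data·x̄)/τ₀ = (-2.1121·0.289356 − 0.232859·-5.9) / 0.056497 = 0.762719/0.056497 ≈ 13.5.

μ₀ = 13.5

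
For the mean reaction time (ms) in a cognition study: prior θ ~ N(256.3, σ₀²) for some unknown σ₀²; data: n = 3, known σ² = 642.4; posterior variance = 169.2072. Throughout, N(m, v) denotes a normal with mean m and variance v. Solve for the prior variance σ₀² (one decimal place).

σ₀² = 806.5

For the Normal–Normal model with known σ², precisions add: τ_n = τ₀ + n/σ².
So 1/σ₀² = 1/169.2072 − 3/642.4 = 0.005910 − 0.004670 = 0.001240.
Hence σ₀² = 1/0.001240 ≈ 806.5.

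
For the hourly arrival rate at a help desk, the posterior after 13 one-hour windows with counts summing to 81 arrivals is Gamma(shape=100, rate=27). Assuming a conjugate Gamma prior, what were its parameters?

A Gamma(α, β) prior (rate parametrization) on a Poisson rate with n observations summing to S gives posterior Gamma(α+S, β+n).
So α = 100 − 81 = 19 and β = 27 − 13 = 14.

Gamma(shape=19, rate=14)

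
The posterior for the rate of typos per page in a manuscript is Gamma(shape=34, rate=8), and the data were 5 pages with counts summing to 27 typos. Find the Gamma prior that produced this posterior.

Gamma(shape=7, rate=3)

Gamma–Poisson conjugacy: posterior shape = α + Σxᵢ, posterior rate = β + n.
So α = 34 − 27 = 7 and β = 8 − 5 = 3.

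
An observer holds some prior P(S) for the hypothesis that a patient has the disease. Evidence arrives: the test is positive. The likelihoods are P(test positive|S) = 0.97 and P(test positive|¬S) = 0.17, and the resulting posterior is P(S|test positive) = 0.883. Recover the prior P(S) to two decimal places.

Bayes' rule in odds form gives O(S|E) = O(S)·[P(E|S)/P(E|¬S)], hence O(S) = O(S|E)/LR.
Posterior odds = 0.883/(1−0.883) = 7.5470. LR = 0.97/0.17 = 5.7059.
Prior odds = 7.5470/5.7059 = 1.3227, so P(S) = 1.3227/(1+1.3227) ≈ 0.57.

P(S) = 0.57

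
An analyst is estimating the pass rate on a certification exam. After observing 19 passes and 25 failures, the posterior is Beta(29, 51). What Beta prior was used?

Under Beta–binomial conjugacy the posterior parameters are (a+s, b+f).
So a = 29 − 19 = 10 and b = 51 − 25 = 26.

Beta(10, 26)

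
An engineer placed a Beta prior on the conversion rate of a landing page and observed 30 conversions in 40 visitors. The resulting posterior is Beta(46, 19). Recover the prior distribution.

Beta(16, 9)

A Beta(α, β) prior with s successes and f failures in binomial data gives a Beta(α+s, β+f) posterior.
So α = 46 − 30 = 16 and β = 19 − 10 = 9.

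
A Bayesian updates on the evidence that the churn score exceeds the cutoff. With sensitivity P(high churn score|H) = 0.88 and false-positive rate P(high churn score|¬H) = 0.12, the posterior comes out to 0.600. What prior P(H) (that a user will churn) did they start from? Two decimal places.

P(H) = 0.17

Bayes' rule in odds form gives O(H|E) = O(H)·[P(E|H)/P(E|¬H)], hence O(H) = O(H|E)/LR.
Posterior odds = 0.600/(1−0.600) = 1.5000. LR = 0.88/0.12 = 7.3333.
Prior odds = 1.5000/7.3333 = 0.2045, so P(H) = 0.2045/(1+0.2045) ≈ 0.17.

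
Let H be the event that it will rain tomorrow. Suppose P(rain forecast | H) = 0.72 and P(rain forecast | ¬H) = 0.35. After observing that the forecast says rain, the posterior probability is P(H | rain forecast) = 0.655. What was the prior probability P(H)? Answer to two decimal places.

Bayes' rule in odds form gives O(H|E) = O(H)·[P(E|H)/P(E|¬H)], hence O(H) = O(H|E)/LR.
Posterior odds = 0.655/(1−0.655) = 1.8986. LR = 0.72/0.35 = 2.0571.
Prior odds = 1.8986/2.0571 = 0.9229, so P(H) = 0.9229/(1+0.9229) ≈ 0.48.

P(H) = 0.48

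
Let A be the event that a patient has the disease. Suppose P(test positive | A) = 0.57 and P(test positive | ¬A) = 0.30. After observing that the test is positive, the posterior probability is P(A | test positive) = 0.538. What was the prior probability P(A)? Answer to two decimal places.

P(A) = 0.38

Bayes' rule in odds form gives O(A|E) = O(A)·[P(E|A)/P(E|¬A)], hence O(A) = O(A|E)/LR.
Posterior odds = 0.538/(1−0.538) = 1.1645. LR = 0.57/0.30 = 1.9000.
Prior odds = 1.1645/1.9000 = 0.6129, so P(A) = 0.6129/(1+0.6129) ≈ 0.38.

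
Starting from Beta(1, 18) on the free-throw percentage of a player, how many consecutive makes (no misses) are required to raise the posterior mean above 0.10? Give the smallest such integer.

k = 2

After k makes and 0 misses the posterior is Beta(1+k, 18), with mean (1+k)/(1+18+k).
Set (1+k)/(19+k) > 0.10 and solve: k > (0.10·19 − 1)/(1 − 0.10) = 1.000.
The smallest integer exceeding 1.000 is 2.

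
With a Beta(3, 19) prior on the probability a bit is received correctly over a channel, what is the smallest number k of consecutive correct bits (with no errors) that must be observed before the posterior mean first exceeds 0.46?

k = 14

After k correct bits and 0 errors the posterior is Beta(3+k, 19), with mean (3+k)/(3+19+k).
Set (3+k)/(22+k) > 0.46 and solve: k > (0.46·22 − 3)/(1 − 0.46) = 13.185.
The smallest integer exceeding 13.185 is 14, and checking k=14: (17)/(36) = 0.4722 > 0.46.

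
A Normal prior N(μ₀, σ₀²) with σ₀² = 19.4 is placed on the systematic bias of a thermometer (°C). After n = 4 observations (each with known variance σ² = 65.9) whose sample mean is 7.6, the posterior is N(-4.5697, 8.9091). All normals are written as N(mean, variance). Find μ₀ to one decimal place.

μ₀ = -18.9

The posterior mean is a precision-weighted average: μ_n = (τ₀μ₀ + τ_data·x̄)/(τ₀+τ_data), with τ₀=1/σ₀² and τ_data=n/σ².
Here τ₀ = 1/19.4 = 0.051546 and τ_data = 4/65.9 = 0.060698, so τ_n = 0.112244.
Rearranging for μ₀: μ₀ = (μ_n·τ_n − τ_data·x̄)/τ₀ = (-4.5697·0.112244 − 0.060698·7.6) / 0.051546 = -0.974226/0.051546 ≈ -18.9.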